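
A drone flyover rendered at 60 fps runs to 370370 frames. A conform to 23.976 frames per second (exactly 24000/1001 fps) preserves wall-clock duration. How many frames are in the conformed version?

148000 frames

Target frames = source frames × (target rate / source rate) = 370370 × (24000/1001)/(60) = 370370 × 400/1001 = 148000.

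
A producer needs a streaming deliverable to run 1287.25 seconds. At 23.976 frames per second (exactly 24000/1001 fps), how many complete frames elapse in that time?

Frames = 1287.25 × 24000/1001 = 30894000/1001 ≈ 30863.1369.
Complete frames: 30863.

30863 frames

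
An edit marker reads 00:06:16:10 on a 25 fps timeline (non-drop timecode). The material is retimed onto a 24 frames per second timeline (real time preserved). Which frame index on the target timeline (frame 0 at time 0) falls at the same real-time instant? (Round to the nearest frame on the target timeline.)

Source frame index: (0×3600 + 6×60 + 16) × 25 + 10 = 9410.
Real time: 9410 / (25) = 1882/5 s.
Target frame: (1882/5) × (24) = 45168/5 ≈ 9033.600 → 9034.

frame 9034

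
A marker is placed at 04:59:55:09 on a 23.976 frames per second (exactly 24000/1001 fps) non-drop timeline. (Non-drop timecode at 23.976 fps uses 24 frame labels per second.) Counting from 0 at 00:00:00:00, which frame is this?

431889

Total seconds to the label: (4 × 3600 + 59 × 60 + 55) = 17995.
Frame index = 17995 × 24 + 9 = 431889.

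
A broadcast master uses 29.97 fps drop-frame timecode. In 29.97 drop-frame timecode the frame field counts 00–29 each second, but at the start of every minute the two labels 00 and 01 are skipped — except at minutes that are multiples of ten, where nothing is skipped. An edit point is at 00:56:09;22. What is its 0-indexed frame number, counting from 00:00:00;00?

Complete 10-minute blocks: 5, each 17982 frames → 89910.
Remaining 6 whole minutes in the current block: 1800 + 5 × 1798 = 10790 frames.
Within the current minute: 9 × 30 + 22 − 2 = 290 (labels ;00/;01 skipped at this minute). Total = 89910 + 10790 + 290 = 100990.

100990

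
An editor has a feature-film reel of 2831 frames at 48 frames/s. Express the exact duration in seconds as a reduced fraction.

Running time = 2831 ÷ (48) = 2831 × 1/48 = 2831/48 s.

2831/48 seconds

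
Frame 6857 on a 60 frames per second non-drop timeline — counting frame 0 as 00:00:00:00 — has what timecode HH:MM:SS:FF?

6857 ÷ 60 = 114 full seconds, remainder 17 frames.
114 s = 0 h 1 min 54 s.
Timecode: 00:01:54:17.

00:01:54:17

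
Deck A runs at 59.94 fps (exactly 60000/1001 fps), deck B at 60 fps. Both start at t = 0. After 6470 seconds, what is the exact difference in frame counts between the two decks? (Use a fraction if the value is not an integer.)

388200/1001 frames

A emits 60000/1001 × 6470 = 388200000/1001 frames; B emits 60 × 6470 = 388200.
Difference = 388200/1001 frames (≈ 387.8122); B is ahead of A.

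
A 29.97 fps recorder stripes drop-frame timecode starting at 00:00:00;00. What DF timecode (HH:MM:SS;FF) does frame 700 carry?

Each 10-minute DF block holds 10 × 60 × 30 − 9 × 2 = 17982 frames. 700 ÷ 17982 → 0 full blocks, remainder 700.
Within the partial block the first minute is 1800 frames and each further minute 1798, so 0 further minute boundaries passed. Total skipped labels = 18 × 0 + 2 × 0 = 0.
Non-drop label index = 700 + 0 = 700; at 30 labels/s that is 00:00:23:10, i.e. DF 00:00:23;10.

00:00:23;10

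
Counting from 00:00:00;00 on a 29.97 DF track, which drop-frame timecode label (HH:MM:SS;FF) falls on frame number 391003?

Ten DF minutes hold 17982 frames, so frame 391003 lies in block 21 (frames 377622–395603) with 13381 frames into that block.
The block's first minute is 1800 frames and the rest 1798 each; 13381 frames reaches minute 7, so 21 × 18 + 7 × 2 = 392 labels have been skipped so far.
Adding those back, label number 391003 + 392 = 391395 at 30 labels/s is 13046 s + 15 f = 3 h 37 min 26 s frame 15, i.e. 03:37:26;15.

03:37:26;15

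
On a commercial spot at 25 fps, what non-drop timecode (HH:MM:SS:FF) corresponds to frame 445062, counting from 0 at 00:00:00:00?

04:56:42:12

445062 ÷ 25 = 17802 full seconds, remainder 12 frames.
17802 s = 4 h 56 min 42 s.
Timecode: 04:56:42:12.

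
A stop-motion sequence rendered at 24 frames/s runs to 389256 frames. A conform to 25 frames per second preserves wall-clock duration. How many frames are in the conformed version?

405475 frames

Target frames = source frames × (target rate / source rate) = 389256 × (25)/(24) = 389256 × 25/24 = 405475.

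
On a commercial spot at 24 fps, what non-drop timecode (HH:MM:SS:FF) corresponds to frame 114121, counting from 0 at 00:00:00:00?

114121 ÷ 24 = 4755 full seconds, remainder 1 frame.
4755 s = 1 h 19 min 15 s.
Timecode: 01:19:15:01.

01:19:15:01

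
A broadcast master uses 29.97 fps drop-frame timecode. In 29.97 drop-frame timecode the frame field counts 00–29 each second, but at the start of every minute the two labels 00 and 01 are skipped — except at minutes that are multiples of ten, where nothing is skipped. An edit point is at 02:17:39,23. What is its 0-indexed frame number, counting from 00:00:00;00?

247545

Complete 10-minute blocks: 13, each 17982 frames → 233766.
Remaining 7 whole minutes in the current block: 1800 + 6 × 1798 = 12588 frames.
Within the current minute: 39 × 30 + 23 − 2 = 1191 (labels ;00/;01 skipped at this minute). Total = 233766 + 12588 + 1191 = 247545.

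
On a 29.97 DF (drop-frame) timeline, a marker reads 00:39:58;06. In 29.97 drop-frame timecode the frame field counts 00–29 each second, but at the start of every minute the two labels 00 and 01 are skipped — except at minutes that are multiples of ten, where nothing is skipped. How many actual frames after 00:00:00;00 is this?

71874

As if non-drop at 30 labels/s: (0 × 3600 + 39 × 60 + 58) × 30 + 6 = 71946.
Minute boundaries passed: 39; those not divisible by 10: 39 − 3 = 36; dropped labels = 2 × 36 = 72.
Actual frame index = 71946 − 72 = 71874.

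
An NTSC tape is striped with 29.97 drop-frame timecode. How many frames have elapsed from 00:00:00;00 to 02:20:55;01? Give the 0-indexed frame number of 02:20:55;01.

As if non-drop at 30 labels/s: (2 × 3600 + 20 × 60 + 55) × 30 + 1 = 253651.
Minute boundaries passed: 140; those not divisible by 10: 140 − 14 = 126; dropped labels = 2 × 126 = 252.
Actual frame index = 253651 − 252 = 253399.

253399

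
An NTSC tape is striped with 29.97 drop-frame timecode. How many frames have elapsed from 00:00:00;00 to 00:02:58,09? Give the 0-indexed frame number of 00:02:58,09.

As if non-drop at 30 labels/s: (0 × 3600 + 2 × 60 + 58) × 30 + 9 = 5349.
Minute boundaries passed: 2; those not divisible by 10: 2 − 0 = 2; dropped labels = 2 × 2 = 4.
Actual frame index = 5349 − 4 = 5345.

5345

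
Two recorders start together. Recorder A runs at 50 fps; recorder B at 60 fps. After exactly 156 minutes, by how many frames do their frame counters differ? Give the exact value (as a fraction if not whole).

93600 frames

156 min = 9360 s.
A emits 50 × 9360 = 468000 frames; B emits 60 × 9360 = 561600.
Difference = 93600 frames; B is ahead of A.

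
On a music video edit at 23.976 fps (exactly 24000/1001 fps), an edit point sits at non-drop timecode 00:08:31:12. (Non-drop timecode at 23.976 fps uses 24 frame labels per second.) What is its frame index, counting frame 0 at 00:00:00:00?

Total seconds to the label: (0 × 3600 + 8 × 60 + 31) = 511.
Frame index = 511 × 24 + 12 = 12276.

frame 12276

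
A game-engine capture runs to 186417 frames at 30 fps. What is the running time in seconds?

6213.9 seconds

Running time = 186417 / (30) = 6213.9 s.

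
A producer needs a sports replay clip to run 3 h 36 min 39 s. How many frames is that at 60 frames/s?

779940 frames

3 h 36 min 39 s = 12999 s.
Frames = 12999 × 60 = 779940.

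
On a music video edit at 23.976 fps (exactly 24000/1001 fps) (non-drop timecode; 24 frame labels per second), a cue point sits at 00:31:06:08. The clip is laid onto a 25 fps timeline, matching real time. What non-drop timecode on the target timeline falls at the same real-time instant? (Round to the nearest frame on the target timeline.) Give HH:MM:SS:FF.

Source frame index: (0×3600 + 31×60 + 6) × 24 + 8 = 44792.
Real time: 44792 / (24000/1001) = 5604599/3000 s.
Target frame: (5604599/3000) × (25) = 5604599/120 ≈ 46704.992 → 46705.
At 25 labels/s: frame 46705 → 00:31:08:05.

00:31:08:05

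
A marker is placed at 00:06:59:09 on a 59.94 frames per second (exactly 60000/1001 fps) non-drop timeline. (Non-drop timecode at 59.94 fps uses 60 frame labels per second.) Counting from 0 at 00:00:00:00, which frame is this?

Total seconds to the label: (0 × 3600 + 6 × 60 + 59) = 419.
Frame index = 419 × 60 + 9 = 25149.

25149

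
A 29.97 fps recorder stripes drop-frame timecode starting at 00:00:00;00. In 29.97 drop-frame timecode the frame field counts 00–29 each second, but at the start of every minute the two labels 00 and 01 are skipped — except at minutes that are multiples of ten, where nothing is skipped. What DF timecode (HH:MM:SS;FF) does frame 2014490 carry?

18:40:16;26

Each 10-minute DF block holds 10 × 60 × 30 − 9 × 2 = 17982 frames. 2014490 ÷ 17982 → 112 full blocks, remainder 506.
Within the partial block the first minute is 1800 frames and each further minute 1798, so 0 further minute boundaries passed. Total skipped labels = 18 × 112 + 2 × 0 = 2016.
Non-drop label index = 2014490 + 2016 = 2016506; at 30 labels/s that is 18:40:16:26, i.e. DF 18:40:16;26.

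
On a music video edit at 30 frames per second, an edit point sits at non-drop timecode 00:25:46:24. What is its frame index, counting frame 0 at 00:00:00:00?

Total seconds to the label: (0 × 3600 + 25 × 60 + 46) = 1546.
Frame index = 1546 × 30 + 24 = 46404.

46404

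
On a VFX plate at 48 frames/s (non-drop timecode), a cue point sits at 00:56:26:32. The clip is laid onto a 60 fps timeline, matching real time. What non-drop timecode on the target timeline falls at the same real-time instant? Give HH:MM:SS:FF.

00:56:26:40

Source frame index: (0×3600 + 56×60 + 26) × 48 + 32 = 162560.
Real time: 162560 / (48) = 10160/3 s.
Target frame: (10160/3) × (60) = 203200.
At 60 labels/s: frame 203200 → 00:56:26:40.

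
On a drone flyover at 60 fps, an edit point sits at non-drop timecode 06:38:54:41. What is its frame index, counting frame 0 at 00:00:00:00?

Total seconds to the label: (6 × 3600 + 38 × 60 + 54) = 23934.
Frame index = 23934 × 60 + 41 = 1436081.

frame 1436081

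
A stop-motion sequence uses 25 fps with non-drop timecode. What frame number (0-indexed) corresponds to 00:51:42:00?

frame 77550

Total seconds to the label: (0 × 3600 + 51 × 60 + 42) = 3102.
Frame index = 3102 × 25 + 0 = 77550.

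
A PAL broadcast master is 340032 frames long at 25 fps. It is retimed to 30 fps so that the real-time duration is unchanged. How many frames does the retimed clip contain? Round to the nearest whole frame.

408038 frames

Frames at target rate = 340032 × (30) / (25) = 2040192/5 ≈ 408038.400.
Nearest whole frame: 408038.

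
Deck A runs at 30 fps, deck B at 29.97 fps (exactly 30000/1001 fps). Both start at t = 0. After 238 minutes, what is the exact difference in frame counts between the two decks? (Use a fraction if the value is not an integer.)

61200/143 frames

238 min = 14280 s.
A emits 30 × 14280 = 428400 frames; B emits 30000/1001 × 14280 = 61200000/143.
Difference = 61200/143 frames (≈ 427.9720); B is behind A.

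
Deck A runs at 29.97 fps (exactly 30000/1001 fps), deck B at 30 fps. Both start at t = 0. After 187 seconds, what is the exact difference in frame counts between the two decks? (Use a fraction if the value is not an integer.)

A emits 30000/1001 × 187 = 510000/91 frames; B emits 30 × 187 = 5610.
Difference = 510/91 frames (≈ 5.6044); B is ahead of A.

510/91 frames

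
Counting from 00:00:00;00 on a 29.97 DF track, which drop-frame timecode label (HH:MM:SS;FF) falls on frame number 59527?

Ten DF minutes hold 17982 frames, so frame 59527 lies in block 3 (frames 53946–71927) with 5581 frames into that block.
The block's first minute is 1800 frames and the rest 1798 each; 5581 frames reaches minute 3, so 3 × 18 + 3 × 2 = 60 labels have been skipped so far.
Adding those back, label number 59527 + 60 = 59587 at 30 labels/s is 1986 s + 7 f = 0 h 33 min 6 s frame 7, i.e. 00:33:06;07.

00:33:06;07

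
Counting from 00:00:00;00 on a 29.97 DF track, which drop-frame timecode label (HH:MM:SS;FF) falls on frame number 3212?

Ten DF minutes hold 17982 frames, so frame 3212 lies in block 0 (frames 0–17981) with 3212 frames into that block.
The block's first minute is 1800 frames and the rest 1798 each; 3212 frames reaches minute 1, so 0 × 18 + 1 × 2 = 2 labels have been skipped so far.
Adding those back, label number 3212 + 2 = 3214 at 30 labels/s is 107 s + 4 f = 0 h 1 min 47 s frame 4, i.e. 00:01:47;04.

00:01:47;04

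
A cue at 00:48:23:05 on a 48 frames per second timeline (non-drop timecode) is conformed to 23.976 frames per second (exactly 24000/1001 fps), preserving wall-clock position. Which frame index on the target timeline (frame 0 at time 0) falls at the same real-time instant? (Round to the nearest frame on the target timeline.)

frame 69605

Source frame index: (0×3600 + 48×60 + 23) × 48 + 5 = 139349.
Real time: 139349 / (48) = 139349/48 s.
Target frame: (139349/48) × (24000/1001) = 9953500/143 ≈ 69604.895 → 69605.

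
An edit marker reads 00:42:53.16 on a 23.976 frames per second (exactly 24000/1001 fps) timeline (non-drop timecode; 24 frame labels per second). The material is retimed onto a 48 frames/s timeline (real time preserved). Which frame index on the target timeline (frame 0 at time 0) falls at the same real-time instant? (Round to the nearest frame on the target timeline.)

Source frame index: (0×3600 + 42×60 + 53) × 24 + 16 = 61768.
Real time: 61768 / (24000/1001) = 7728721/3000 s.
Target frame: (7728721/3000) × (48) = 15457442/125 ≈ 123659.536 → 123660.

frame 123660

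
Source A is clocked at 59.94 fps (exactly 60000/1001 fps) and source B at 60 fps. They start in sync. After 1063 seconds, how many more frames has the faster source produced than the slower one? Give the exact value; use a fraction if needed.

63780/1001 frames

A emits 60000/1001 × 1063 = 63780000/1001 frames; B emits 60 × 1063 = 63780.
Difference = 63780/1001 frames (≈ 63.7163); B is ahead of A.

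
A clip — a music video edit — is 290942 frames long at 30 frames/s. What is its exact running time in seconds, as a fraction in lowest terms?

Running time = 290942 ÷ (30) = 290942 × 1/30 = 145471/15 s.

145471/15 seconds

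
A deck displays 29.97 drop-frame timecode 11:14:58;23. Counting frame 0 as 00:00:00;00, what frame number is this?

1213749

Complete 10-minute blocks: 67, each 17982 frames → 1204794.
Remaining 4 whole minutes in the current block: 1800 + 3 × 1798 = 7194 frames.
Within the current minute: 58 × 30 + 23 − 2 = 1761 (labels ;00/;01 skipped at this minute). Total = 1204794 + 7194 + 1761 = 1213749.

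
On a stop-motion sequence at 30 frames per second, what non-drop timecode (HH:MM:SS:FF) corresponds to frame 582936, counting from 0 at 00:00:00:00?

05:23:51:06

582936 ÷ 30 = 19431 full seconds, remainder 6 frames.
19431 s = 5 h 23 min 51 s.
Timecode: 05:23:51:06.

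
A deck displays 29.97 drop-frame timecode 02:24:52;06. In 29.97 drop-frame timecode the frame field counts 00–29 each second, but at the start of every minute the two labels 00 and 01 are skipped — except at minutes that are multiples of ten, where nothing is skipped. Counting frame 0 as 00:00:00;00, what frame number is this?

As if non-drop at 30 labels/s: (2 × 3600 + 24 × 60 + 52) × 30 + 6 = 260766.
Minute boundaries passed: 144; those not divisible by 10: 144 − 14 = 130; dropped labels = 2 × 130 = 260.
Actual frame index = 260766 − 260 = 260506.

260506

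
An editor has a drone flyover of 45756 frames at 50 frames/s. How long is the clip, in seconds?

915.12 seconds

Running time = 45756 / (50) = 915.12 s.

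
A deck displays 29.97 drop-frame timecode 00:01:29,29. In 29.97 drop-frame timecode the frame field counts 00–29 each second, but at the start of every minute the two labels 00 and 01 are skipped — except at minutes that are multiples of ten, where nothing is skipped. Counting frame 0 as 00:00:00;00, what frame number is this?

As if non-drop at 30 labels/s: (0 × 3600 + 1 × 60 + 29) × 30 + 29 = 2699.
Minute boundaries passed: 1; those not divisible by 10: 1 − 0 = 1; dropped labels = 2 × 1 = 2.
Actual frame index = 2699 − 2 = 2697.

2697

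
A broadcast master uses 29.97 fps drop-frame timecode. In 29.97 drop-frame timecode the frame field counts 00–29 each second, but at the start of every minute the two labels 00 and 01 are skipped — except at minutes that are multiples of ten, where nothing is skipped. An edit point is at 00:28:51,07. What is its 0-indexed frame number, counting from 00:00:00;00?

51885

Complete 10-minute blocks: 2, each 17982 frames → 35964.
Remaining 8 whole minutes in the current block: 1800 + 7 × 1798 = 14386 frames.
Within the current minute: 51 × 30 + 7 − 2 = 1535 (labels ;00/;01 skipped at this minute). Total = 35964 + 14386 + 1535 = 51885.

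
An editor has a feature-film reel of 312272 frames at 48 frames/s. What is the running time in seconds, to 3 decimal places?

6505.667 seconds

Running time = 312272 × 1/48 = 19517/3 s ≈ 6505.667 s.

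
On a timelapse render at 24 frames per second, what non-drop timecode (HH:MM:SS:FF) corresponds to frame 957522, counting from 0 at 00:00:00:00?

957522 ÷ 24 = 39896 full seconds, remainder 18 frames.
39896 s = 11 h 4 min 56 s.
Timecode: 11:04:56:18.

11:04:56:18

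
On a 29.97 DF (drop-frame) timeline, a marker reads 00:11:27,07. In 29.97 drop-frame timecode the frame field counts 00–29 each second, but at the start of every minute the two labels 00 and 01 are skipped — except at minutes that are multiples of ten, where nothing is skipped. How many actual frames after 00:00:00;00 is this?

As if non-drop at 30 labels/s: (0 × 3600 + 11 × 60 + 27) × 30 + 7 = 20617.
Minute boundaries passed: 11; those not divisible by 10: 11 − 1 = 10; dropped labels = 2 × 10 = 20.
Actual frame index = 20617 − 20 = 20597.

20597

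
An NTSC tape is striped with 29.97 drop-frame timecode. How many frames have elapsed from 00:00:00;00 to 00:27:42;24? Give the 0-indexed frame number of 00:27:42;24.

As if non-drop at 30 labels/s: (0 × 3600 + 27 × 60 + 42) × 30 + 24 = 49884.
Minute boundaries passed: 27; those not divisible by 10: 27 − 2 = 25; dropped labels = 2 × 25 = 50.
Actual frame index = 49884 − 50 = 49834.

49834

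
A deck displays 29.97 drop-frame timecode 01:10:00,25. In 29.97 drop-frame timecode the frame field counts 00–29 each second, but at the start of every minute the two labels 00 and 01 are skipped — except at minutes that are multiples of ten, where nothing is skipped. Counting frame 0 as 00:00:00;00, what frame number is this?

125899

Complete 10-minute blocks: 7, each 17982 frames → 125874.
Remaining 0 whole minutes in the current block: 0 frames.
Within the current minute: 0 × 30 + 25 = 25. Total = 125874 + 0 + 25 = 125899.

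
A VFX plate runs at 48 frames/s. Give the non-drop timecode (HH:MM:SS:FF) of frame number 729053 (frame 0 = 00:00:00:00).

04:13:08:29

729053 ÷ 48 = 15188 full seconds, remainder 29 frames.
15188 s = 4 h 13 min 8 s.
Timecode: 04:13:08:29.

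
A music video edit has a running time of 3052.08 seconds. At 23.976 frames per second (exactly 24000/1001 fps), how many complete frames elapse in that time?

73176 frames

Frames = 3052.08 × 24000/1001 = 73249920/1001 ≈ 73176.7433.
Complete frames: 73176.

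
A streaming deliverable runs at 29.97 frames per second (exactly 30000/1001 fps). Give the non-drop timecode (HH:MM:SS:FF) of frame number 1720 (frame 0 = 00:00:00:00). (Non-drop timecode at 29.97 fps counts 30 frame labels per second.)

1720 ÷ 30 = 57 full seconds, remainder 10 frames.
57 s = 0 h 0 min 57 s.
Timecode: 00:00:57:10.

00:00:57:10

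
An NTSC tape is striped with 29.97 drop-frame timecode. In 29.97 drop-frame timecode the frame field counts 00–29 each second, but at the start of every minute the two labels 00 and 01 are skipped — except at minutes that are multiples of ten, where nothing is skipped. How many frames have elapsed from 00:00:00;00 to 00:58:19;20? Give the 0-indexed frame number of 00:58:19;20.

Complete 10-minute blocks: 5, each 17982 frames → 89910.
Remaining 8 whole minutes in the current block: 1800 + 7 × 1798 = 14386 frames.
Within the current minute: 19 × 30 + 20 − 2 = 588 (labels ;00/;01 skipped at this minute). Total = 89910 + 14386 + 588 = 104884.

104884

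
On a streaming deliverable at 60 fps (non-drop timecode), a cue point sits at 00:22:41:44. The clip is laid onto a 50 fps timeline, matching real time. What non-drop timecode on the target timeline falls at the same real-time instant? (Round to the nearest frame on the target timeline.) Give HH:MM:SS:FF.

Source frame index: (0×3600 + 22×60 + 41) × 60 + 44 = 81704.
Real time: 81704 / (60) = 20426/15 s.
Target frame: (20426/15) × (50) = 204260/3 ≈ 68086.667 → 68087.
At 50 labels/s: frame 68087 → 00:22:41:37.

00:22:41:37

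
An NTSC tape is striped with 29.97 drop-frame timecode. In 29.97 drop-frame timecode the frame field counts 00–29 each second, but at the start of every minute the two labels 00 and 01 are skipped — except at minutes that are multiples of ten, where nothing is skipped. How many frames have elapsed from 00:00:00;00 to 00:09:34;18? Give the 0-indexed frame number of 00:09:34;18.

17220

Complete 10-minute blocks: 0, each 17982 frames → 0.
Remaining 9 whole minutes in the current block: 1800 + 8 × 1798 = 16184 frames.
Within the current minute: 34 × 30 + 18 − 2 = 1036 (labels ;00/;01 skipped at this minute). Total = 0 + 16184 + 1036 = 17220.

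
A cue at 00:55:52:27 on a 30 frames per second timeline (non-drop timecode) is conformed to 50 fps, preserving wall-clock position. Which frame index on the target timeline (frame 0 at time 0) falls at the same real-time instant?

Source frame index: (0×3600 + 55×60 + 52) × 30 + 27 = 100587.
Real time: 100587 / (30) = 33529/10 s.
Target frame: (33529/10) × (50) = 167645.

frame 167645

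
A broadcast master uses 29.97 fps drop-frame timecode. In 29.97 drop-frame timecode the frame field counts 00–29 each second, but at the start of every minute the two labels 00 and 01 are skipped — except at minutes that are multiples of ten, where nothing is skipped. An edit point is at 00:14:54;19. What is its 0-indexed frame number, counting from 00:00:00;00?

Complete 10-minute blocks: 1, each 17982 frames → 17982.
Remaining 4 whole minutes in the current block: 1800 + 3 × 1798 = 7194 frames.
Within the current minute: 54 × 30 + 19 − 2 = 1637 (labels ;00/;01 skipped at this minute). Total = 17982 + 7194 + 1637 = 26813.

26813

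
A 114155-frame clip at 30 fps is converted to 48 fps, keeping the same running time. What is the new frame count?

Target frames = source frames × (target rate / source rate) = 114155 × (48)/(30) = 114155 × 8/5 = 182648.

182648 frames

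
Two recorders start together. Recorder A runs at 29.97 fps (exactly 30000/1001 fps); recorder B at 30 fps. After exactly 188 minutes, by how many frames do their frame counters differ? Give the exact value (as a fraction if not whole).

188 min = 11280 s.
A emits 30000/1001 × 11280 = 338400000/1001 frames; B emits 30 × 11280 = 338400.
Difference = 338400/1001 frames (≈ 338.0619); B is ahead of A.

338400/1001 frames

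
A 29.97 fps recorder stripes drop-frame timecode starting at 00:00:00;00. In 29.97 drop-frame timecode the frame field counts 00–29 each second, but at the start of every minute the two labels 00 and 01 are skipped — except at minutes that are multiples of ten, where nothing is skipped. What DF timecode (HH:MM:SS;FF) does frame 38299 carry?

00:21:17;27

Each 10-minute DF block holds 10 × 60 × 30 − 9 × 2 = 17982 frames. 38299 ÷ 17982 → 2 full blocks, remainder 2335.
Within the partial block the first minute is 1800 frames and each further minute 1798, so 1 further minute boundary passed. Total skipped labels = 18 × 2 + 2 × 1 = 38.
Non-drop label index = 38299 + 38 = 38337; at 30 labels/s that is 00:21:17:27, i.e. DF 00:21:17;27.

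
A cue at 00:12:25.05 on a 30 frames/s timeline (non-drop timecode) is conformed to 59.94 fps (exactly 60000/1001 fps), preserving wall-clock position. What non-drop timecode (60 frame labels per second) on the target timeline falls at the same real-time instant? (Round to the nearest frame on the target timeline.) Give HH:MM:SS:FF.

00:12:24:25

Source frame index: (0×3600 + 12×60 + 25) × 30 + 5 = 22355.
Real time: 22355 / (30) = 4471/6 s.
Target frame: (4471/6) × (60000/1001) = 44710000/1001 ≈ 44665.335 → 44665.
At 60 labels/s: frame 44665 → 00:12:24:25.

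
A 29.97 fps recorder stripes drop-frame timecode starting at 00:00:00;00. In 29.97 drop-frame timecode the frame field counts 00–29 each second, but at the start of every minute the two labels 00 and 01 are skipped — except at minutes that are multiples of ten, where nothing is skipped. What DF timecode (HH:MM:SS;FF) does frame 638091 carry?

Each 10-minute DF block holds 10 × 60 × 30 − 9 × 2 = 17982 frames. 638091 ÷ 17982 → 35 full blocks, remainder 8721.
Within the partial block the first minute is 1800 frames and each further minute 1798, so 4 further minute boundaries passed. Total skipped labels = 18 × 35 + 2 × 4 = 638.
Non-drop label index = 638091 + 638 = 638729; at 30 labels/s that is 05:54:50:29, i.e. DF 05:54:50;29.

05:54:50;29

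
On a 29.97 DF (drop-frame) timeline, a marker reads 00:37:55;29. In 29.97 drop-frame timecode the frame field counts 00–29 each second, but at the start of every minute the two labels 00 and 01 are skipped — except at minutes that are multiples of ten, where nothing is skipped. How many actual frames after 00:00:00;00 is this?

68211

Complete 10-minute blocks: 3, each 17982 frames → 53946.
Remaining 7 whole minutes in the current block: 1800 + 6 × 1798 = 12588 frames.
Within the current minute: 55 × 30 + 29 − 2 = 1677 (labels ;00/;01 skipped at this minute). Total = 53946 + 12588 + 1677 = 68211.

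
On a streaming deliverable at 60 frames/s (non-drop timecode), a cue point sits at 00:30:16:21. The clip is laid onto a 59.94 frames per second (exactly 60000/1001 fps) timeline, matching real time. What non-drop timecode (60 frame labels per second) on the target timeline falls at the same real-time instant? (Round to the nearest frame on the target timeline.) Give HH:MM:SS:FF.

00:30:14:32

Source frame index: (0×3600 + 30×60 + 16) × 60 + 21 = 108981.
Real time: 108981 / (60) = 36327/20 s.
Target frame: (36327/20) × (60000/1001) = 108981000/1001 ≈ 108872.128 → 108872.
At 60 labels/s: frame 108872 → 00:30:14:32.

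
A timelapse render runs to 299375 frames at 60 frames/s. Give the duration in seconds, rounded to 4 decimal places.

4989.5833 seconds

Running time = 299375 × 1/60 = 59875/12 s ≈ 4989.5833 s.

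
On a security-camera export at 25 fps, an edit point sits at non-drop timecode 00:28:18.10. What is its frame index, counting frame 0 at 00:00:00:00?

frame 42460

Total seconds to the label: (0 × 3600 + 28 × 60 + 18) = 1698.
Frame index = 1698 × 25 + 10 = 42460.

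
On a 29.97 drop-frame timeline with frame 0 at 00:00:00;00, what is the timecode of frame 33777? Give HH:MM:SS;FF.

Ten DF minutes hold 17982 frames, so frame 33777 lies in block 1 (frames 17982–35963) with 15795 frames into that block.
The block's first minute is 1800 frames and the rest 1798 each; 15795 frames reaches minute 8, so 1 × 18 + 8 × 2 = 34 labels have been skipped so far.
Adding those back, label number 33777 + 34 = 33811 at 30 labels/s is 1127 s + 1 f = 0 h 18 min 47 s frame 1, i.e. 00:18:47;01.

00:18:47;01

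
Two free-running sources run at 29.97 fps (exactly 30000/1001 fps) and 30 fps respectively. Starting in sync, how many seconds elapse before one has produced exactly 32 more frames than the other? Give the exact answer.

16016/15 seconds

The gap grows by |30 − 30000/1001| = 30/1001 frames per second.
Time for a 32-frame gap: 32 ÷ (30/1001) = 16016/15 s.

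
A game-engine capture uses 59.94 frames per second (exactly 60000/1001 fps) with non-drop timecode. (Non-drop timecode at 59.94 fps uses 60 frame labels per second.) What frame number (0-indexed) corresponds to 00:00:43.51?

Total seconds to the label: (0 × 3600 + 0 × 60 + 43) = 43.
Frame index = 43 × 60 + 51 = 2631.

frame 2631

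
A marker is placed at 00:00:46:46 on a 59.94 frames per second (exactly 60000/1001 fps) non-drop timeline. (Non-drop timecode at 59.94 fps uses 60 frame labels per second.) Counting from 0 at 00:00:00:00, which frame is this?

2806

Total seconds to the label: (0 × 3600 + 0 × 60 + 46) = 46.
Frame index = 46 × 60 + 46 = 2806.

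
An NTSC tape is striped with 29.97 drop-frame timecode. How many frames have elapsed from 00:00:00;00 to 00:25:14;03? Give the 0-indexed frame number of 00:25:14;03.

Complete 10-minute blocks: 2, each 17982 frames → 35964.
Remaining 5 whole minutes in the current block: 1800 + 4 × 1798 = 8992 frames.
Within the current minute: 14 × 30 + 3 − 2 = 421 (labels ;00/;01 skipped at this minute). Total = 35964 + 8992 + 421 = 45377.

45377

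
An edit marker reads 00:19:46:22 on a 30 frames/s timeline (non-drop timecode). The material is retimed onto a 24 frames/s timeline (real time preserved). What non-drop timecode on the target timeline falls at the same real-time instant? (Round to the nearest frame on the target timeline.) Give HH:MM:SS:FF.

Source frame index: (0×3600 + 19×60 + 46) × 30 + 22 = 35602.
Real time: 35602 / (30) = 17801/15 s.
Target frame: (17801/15) × (24) = 142408/5 ≈ 28481.600 → 28482.
At 24 labels/s: frame 28482 → 00:19:46:18.

00:19:46:18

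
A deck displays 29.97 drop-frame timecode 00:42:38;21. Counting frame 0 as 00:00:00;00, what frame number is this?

76685

Complete 10-minute blocks: 4, each 17982 frames → 71928.
Remaining 2 whole minutes in the current block: 1800 + 1 × 1798 = 3598 frames.
Within the current minute: 38 × 30 + 21 − 2 = 1159 (labels ;00/;01 skipped at this minute). Total = 71928 + 3598 + 1159 = 76685.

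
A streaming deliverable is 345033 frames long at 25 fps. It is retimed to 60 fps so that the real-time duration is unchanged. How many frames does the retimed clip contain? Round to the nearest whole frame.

Frames at target rate = 345033 × (60) / (25) = 4140396/5 ≈ 828079.200.
Nearest whole frame: 828079.

828079 frames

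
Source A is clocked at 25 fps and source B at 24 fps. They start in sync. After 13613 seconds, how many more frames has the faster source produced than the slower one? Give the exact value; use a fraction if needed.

13613 frames

A emits 25 × 13613 = 340325 frames; B emits 24 × 13613 = 326712.
Difference = 13613 frames; B is behind A.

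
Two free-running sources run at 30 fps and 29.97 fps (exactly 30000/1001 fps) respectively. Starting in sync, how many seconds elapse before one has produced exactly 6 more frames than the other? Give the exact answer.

The gap grows by |30000/1001 − 30| = 30/1001 frames per second.
Time for a 6-frame gap: 6 ÷ (30/1001) = 200.2 s.

200.2 seconds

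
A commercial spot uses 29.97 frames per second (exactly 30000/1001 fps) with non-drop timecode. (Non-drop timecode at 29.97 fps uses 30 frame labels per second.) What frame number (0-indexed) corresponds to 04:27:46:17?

481997

Total seconds to the label: (4 × 3600 + 27 × 60 + 46) = 16066.
Frame index = 16066 × 30 + 17 = 481997.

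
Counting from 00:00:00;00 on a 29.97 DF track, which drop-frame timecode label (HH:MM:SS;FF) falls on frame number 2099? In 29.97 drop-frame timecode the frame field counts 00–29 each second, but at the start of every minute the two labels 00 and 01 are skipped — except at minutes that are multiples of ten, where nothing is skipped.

Ten DF minutes hold 17982 frames, so frame 2099 lies in block 0 (frames 0–17981) with 2099 frames into that block.
The block's first minute is 1800 frames and the rest 1798 each; 2099 frames reaches minute 1, so 0 × 18 + 1 × 2 = 2 labels have been skipped so far.
Adding those back, label number 2099 + 2 = 2101 at 30 labels/s is 70 s + 1 f = 0 h 1 min 10 s frame 1, i.e. 00:01:10;01.

00:01:10;01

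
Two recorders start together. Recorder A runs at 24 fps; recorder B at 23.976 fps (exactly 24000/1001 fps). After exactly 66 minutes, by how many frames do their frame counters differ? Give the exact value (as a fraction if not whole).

66 min = 3960 s.
A emits 24 × 3960 = 95040 frames; B emits 24000/1001 × 3960 = 8640000/91.
Difference = 8640/91 frames (≈ 94.9451); B is behind A.

8640/91 frames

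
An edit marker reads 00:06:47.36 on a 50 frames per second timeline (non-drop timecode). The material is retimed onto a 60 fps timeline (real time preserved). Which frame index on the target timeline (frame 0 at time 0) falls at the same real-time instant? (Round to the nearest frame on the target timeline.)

Source frame index: (0×3600 + 6×60 + 47) × 50 + 36 = 20386.
Real time: 20386 / (50) = 10193/25 s.
Target frame: (10193/25) × (60) = 122316/5 ≈ 24463.200 → 24463.

frame 24463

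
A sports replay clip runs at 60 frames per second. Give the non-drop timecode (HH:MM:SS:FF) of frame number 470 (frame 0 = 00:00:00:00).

00:00:07:50

470 ÷ 60 = 7 full seconds, remainder 50 frames.
7 s = 0 h 0 min 7 s.
Timecode: 00:00:07:50.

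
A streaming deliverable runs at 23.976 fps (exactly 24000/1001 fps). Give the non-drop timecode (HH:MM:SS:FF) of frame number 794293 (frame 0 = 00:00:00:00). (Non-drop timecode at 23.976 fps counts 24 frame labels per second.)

09:11:35:13

794293 ÷ 24 = 33095 full seconds, remainder 13 frames.
33095 s = 9 h 11 min 35 s.
Timecode: 09:11:35:13.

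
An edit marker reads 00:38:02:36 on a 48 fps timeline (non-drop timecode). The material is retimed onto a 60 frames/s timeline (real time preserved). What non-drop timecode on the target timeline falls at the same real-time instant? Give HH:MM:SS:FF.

Source frame index: (0×3600 + 38×60 + 2) × 48 + 36 = 109572.
Real time: 109572 / (48) = 9131/4 s.
Target frame: (9131/4) × (60) = 136965.
At 60 labels/s: frame 136965 → 00:38:02:45.

00:38:02:45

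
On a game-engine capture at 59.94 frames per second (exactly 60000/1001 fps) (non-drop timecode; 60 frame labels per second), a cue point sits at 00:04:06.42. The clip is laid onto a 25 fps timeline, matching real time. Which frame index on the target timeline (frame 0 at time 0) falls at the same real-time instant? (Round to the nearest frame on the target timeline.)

frame 6174

Source frame index: (0×3600 + 4×60 + 6) × 60 + 42 = 14802.
Real time: 14802 / (60000/1001) = 2469467/10000 s.
Target frame: (2469467/10000) × (25) = 2469467/400 ≈ 6173.667 → 6174.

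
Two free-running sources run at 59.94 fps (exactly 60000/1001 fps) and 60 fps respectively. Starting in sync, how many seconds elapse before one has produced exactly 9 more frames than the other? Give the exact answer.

The gap grows by |60 − 60000/1001| = 60/1001 frames per second.
Time for a 9-frame gap: 9 ÷ (60/1001) = 150.15 s.

150.15 seconds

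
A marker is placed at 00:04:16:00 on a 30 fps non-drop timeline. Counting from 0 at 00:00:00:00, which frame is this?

7680

Total seconds to the label: (0 × 3600 + 4 × 60 + 16) = 256.
Frame index = 256 × 30 + 0 = 7680.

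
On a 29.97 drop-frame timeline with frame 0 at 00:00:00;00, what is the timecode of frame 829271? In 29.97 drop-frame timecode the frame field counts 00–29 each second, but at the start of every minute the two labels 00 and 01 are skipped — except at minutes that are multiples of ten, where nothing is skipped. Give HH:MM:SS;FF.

07:41:10;01

Ten DF minutes hold 17982 frames, so frame 829271 lies in block 46 (frames 827172–845153) with 2099 frames into that block.
The block's first minute is 1800 frames and the rest 1798 each; 2099 frames reaches minute 1, so 46 × 18 + 1 × 2 = 830 labels have been skipped so far.
Adding those back, label number 829271 + 830 = 830101 at 30 labels/s is 27670 s + 1 f = 7 h 41 min 10 s frame 1, i.e. 07:41:10;01.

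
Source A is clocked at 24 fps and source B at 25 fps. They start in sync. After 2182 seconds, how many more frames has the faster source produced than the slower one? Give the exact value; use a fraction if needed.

2182 frames

A emits 24 × 2182 = 52368 frames; B emits 25 × 2182 = 54550.
Difference = 2182 frames; B is ahead of A.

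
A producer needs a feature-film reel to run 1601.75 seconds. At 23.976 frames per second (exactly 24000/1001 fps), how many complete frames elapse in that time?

38403 frames

Frames = 1601.75 × 24000/1001 = 38442000/1001 ≈ 38403.5964.
Complete frames: 38403.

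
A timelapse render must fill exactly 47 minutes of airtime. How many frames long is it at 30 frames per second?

84600 frames

47 min = 2820 s.
Frames = 2820 × 30 = 84600.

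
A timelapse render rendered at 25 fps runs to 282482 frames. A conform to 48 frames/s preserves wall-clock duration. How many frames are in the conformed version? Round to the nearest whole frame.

Frames at target rate = 282482 × (48) / (25) = 13559136/25 ≈ 542365.440.
Nearest whole frame: 542365.

542365 frames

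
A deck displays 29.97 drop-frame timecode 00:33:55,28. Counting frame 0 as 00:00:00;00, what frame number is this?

As if non-drop at 30 labels/s: (0 × 3600 + 33 × 60 + 55) × 30 + 28 = 61078.
Minute boundaries passed: 33; those not divisible by 10: 33 − 3 = 30; dropped labels = 2 × 30 = 60.
Actual frame index = 61078 − 60 = 61018.

61018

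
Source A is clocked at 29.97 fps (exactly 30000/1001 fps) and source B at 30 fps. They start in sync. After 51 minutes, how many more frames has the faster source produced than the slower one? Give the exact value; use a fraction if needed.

51 min = 3060 s.
A emits 30000/1001 × 3060 = 91800000/1001 frames; B emits 30 × 3060 = 91800.
Difference = 91800/1001 frames (≈ 91.7083); B is ahead of A.

91800/1001 frames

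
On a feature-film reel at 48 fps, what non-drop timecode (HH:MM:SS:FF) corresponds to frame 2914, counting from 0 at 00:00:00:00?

00:01:00:34

2914 ÷ 48 = 60 full seconds, remainder 34 frames.
60 s = 0 h 1 min 0 s.
Timecode: 00:01:00:34.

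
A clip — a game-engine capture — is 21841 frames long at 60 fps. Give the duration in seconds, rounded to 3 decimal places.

Running time = 21841 × 1/60 = 21841/60 s ≈ 364.017 s.

364.017 seconds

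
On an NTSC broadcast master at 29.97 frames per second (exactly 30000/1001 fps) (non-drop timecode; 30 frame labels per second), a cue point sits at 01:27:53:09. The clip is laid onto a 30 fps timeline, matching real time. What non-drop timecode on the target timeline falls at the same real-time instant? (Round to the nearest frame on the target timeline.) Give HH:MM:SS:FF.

Source frame index: (1×3600 + 27×60 + 53) × 30 + 9 = 158199.
Real time: 158199 / (30000/1001) = 52785733/10000 s.
Target frame: (52785733/10000) × (30) = 158357199/1000 ≈ 158357.199 → 158357.
At 30 labels/s: frame 158357 → 01:27:58:17.

01:27:58:17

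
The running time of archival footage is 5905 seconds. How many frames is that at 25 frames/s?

147625 frames

Frames = 5905 × 25 = 147625.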